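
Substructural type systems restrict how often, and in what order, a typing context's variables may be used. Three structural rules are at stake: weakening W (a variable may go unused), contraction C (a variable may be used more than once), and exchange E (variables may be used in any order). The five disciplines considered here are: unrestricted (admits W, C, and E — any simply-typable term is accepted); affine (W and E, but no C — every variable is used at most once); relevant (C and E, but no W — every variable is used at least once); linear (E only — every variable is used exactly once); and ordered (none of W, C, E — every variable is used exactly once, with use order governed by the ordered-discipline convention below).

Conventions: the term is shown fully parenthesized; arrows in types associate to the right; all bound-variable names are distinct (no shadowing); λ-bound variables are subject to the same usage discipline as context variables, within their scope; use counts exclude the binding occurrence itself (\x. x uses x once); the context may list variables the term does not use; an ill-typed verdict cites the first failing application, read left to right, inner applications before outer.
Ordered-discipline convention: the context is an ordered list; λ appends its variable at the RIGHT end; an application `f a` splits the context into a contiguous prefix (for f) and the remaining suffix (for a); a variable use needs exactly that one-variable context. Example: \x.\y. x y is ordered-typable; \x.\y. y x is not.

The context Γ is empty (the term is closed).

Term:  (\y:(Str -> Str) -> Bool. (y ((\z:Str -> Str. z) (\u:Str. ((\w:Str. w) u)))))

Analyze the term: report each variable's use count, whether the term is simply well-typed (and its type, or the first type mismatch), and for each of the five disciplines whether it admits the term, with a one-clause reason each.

variable uses: y (bound): 1×; z (bound): 1×; u (bound): 1×; w (bound): 1×
uses in reading order: y, z, w, u
typing: ✓ — ((Str -> Str) -> Bool) -> Bool
ordered: ✓, one use each (y, z, u, w); ordered split holds
linear: ✓, each of y, z, u, w used exactly once
affine: ✓, none of y, z, u, w used more than once
relevant: ✓, y, z, u, w: all used, weakening unneeded
unrestricted: ✓, typability at ((Str -> Str) -> Bool) -> Bool is all that's needed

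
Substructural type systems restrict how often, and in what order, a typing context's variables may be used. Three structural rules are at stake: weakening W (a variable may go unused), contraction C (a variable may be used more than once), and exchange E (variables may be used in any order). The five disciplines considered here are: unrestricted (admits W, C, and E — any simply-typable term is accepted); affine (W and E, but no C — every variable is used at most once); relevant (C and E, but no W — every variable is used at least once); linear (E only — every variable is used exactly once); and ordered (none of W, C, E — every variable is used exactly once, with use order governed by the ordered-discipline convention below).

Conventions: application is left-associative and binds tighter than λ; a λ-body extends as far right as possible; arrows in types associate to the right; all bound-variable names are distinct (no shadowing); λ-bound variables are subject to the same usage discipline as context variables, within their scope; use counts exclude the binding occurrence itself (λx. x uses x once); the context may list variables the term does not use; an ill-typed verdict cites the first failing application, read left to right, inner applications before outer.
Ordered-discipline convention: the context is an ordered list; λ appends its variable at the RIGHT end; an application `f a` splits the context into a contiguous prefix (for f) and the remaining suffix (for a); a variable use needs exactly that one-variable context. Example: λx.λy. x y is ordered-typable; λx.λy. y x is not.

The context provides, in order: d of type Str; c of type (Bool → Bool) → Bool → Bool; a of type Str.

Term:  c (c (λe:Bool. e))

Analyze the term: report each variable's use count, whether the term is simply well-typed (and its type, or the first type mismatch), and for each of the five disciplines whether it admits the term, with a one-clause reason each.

variable uses: d: 0×; c: 2×; a: 0×; e (bound): 1×
use order (left to right): c, c, e
typing: the term checks, with type Bool → Bool
ordered: ✗ — uses contraction: c ×2; d, a left unused
linear: ✗ — uses contraction: c ×2; d, a left unused
affine: ✗ — uses contraction: c ×2
relevant: ✗ — d, a left unused
unrestricted: ✓ — type-checks (Bool → Bool) and nothing is barred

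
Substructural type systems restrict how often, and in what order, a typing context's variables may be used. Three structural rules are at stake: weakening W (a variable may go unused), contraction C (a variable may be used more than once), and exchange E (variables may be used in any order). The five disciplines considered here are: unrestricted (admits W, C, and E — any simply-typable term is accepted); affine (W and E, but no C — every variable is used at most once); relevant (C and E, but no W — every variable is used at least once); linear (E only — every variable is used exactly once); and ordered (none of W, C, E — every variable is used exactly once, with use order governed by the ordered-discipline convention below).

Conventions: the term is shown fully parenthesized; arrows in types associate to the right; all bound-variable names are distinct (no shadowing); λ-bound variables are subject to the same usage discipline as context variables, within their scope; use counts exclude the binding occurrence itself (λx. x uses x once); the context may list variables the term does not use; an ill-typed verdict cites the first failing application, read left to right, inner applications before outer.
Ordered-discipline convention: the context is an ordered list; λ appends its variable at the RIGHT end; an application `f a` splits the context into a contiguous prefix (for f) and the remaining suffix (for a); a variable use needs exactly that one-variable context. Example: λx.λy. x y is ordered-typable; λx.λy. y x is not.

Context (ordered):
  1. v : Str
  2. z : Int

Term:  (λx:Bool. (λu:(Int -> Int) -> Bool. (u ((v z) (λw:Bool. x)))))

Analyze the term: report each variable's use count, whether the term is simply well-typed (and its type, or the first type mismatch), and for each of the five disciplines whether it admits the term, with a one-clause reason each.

counts: v ×1, z ×1, x (bound) ×1, u (bound) ×1, w (bound) ×0
order of uses: u, v, z, x
typing: ill-typed: non-arrow in function slot: Str
ordered: ✗, a type mismatch blocks all five
linear: ✗, the type mismatch rejects it
affine: ✗, not simply typable
relevant: ✗, fails simple typing
unrestricted: ✗, a type mismatch blocks all five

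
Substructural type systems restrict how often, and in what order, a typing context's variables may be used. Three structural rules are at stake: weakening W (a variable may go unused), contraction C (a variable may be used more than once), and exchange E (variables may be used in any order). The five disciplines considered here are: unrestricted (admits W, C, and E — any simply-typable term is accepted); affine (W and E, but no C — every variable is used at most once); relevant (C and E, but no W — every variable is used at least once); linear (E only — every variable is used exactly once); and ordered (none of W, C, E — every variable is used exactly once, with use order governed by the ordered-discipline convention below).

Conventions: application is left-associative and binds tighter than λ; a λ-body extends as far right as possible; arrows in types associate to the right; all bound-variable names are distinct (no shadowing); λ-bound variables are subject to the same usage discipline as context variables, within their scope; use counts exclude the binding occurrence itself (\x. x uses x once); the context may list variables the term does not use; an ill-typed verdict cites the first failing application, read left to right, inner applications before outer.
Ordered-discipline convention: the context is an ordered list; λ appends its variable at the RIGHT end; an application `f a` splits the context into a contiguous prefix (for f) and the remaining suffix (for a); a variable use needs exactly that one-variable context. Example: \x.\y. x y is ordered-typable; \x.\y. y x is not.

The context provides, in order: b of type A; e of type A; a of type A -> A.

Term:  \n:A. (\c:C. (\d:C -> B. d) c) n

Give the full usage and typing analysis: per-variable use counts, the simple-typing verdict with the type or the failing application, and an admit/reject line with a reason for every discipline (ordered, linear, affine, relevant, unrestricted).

usage: b ×0; e ×0; a ×0; n (bound) ×1; c (bound) ×1; d (bound) ×1
order of uses: d, c, n
typing: ill-typed: argument of type C where C -> B is required
ordered ✗ (not simply typable)
linear ✗ (fails simple typing)
affine ✗ (a type mismatch blocks all five)
relevant ✗ (the type mismatch rejects it)
unrestricted ✗ (not simply typable)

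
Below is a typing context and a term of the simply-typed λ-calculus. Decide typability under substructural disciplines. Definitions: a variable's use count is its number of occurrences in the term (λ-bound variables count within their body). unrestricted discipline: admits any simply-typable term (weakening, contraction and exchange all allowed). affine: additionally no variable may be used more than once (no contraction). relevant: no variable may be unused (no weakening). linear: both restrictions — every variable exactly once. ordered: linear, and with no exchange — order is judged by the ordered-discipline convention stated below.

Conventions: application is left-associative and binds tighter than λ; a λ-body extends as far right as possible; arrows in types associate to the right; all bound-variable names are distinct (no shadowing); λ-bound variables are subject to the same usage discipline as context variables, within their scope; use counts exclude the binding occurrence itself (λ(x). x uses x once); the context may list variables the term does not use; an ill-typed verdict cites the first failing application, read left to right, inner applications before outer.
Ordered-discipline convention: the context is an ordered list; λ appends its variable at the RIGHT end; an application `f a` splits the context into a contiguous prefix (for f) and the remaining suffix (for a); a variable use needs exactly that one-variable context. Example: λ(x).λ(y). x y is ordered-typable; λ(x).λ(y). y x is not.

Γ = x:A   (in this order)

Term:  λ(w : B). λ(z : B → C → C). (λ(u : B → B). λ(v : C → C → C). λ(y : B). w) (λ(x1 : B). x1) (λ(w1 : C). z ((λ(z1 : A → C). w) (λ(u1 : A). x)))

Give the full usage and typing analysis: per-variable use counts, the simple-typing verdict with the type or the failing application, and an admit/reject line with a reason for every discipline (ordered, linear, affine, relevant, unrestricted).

variable uses: x: 1×, w [bound]: 2×, z [bound]: 1×, u [bound]: 0×, v [bound]: 0×, y [bound]: 0×, x1 [bound]: 1×, w1 [bound]: 0×, z1 [bound]: 0×, u1 [bound]: 0×
left-to-right use order: w, x1, z, w, x
typing: ill-typed: a function awaiting A → C gets A → A
ordered ✗ (fails simple typing)
linear ✗ (a type mismatch blocks all five)
affine ✗ (the type mismatch rejects it)
relevant ✗ (not simply typable)
unrestricted ✗ (fails simple typing)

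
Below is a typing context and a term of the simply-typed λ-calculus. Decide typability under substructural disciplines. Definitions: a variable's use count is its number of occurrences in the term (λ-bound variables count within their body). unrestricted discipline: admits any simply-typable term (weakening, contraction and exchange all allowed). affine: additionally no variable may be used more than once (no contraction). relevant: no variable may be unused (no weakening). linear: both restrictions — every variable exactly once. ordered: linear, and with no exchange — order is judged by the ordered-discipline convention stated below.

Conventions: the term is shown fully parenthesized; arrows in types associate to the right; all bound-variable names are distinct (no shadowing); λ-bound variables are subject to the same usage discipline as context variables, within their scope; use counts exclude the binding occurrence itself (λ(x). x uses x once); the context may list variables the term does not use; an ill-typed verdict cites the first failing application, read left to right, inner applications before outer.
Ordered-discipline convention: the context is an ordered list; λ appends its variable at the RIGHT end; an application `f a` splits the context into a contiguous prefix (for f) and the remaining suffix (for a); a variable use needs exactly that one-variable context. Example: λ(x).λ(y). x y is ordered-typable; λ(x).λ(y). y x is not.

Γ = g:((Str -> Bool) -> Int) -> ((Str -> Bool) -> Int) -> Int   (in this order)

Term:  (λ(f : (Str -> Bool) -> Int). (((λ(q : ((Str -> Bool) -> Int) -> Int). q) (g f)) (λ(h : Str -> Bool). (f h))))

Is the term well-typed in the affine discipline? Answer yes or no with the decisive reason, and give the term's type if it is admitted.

no — f ×2 used more than once (contraction)
usage: g: 1×, f (λ-bound): 2×, q (λ-bound): 1×, h (λ-bound): 1×
use order (left to right): q, g, f, f, h
typing: well-typed at ((Str -> Bool) -> Int) -> Int
across the five disciplines: ordered ✗ · linear ✗ · affine ✗ · relevant ✓ · unrestricted ✓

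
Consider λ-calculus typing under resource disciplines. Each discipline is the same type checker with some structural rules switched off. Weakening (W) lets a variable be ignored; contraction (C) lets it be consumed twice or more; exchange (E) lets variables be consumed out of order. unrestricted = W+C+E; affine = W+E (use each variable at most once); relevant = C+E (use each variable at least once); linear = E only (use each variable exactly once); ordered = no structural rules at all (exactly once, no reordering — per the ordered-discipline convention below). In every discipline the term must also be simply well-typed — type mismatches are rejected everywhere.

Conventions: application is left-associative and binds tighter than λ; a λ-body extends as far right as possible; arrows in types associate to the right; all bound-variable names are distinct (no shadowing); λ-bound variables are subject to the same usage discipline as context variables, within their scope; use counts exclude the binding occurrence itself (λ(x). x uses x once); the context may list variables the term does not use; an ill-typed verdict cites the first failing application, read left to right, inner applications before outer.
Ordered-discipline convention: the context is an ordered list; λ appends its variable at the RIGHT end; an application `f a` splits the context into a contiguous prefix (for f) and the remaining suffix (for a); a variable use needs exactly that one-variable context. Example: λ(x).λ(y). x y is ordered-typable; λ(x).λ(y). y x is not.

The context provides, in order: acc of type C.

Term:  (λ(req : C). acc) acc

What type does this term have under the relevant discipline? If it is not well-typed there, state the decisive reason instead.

not well-typed under relevant — req left unused
counts: acc: 2×, req (λ-bound): 0×
order of uses: acc, acc
typing: ✓ — C
summary: ordered ✗, linear ✗, affine ✗, relevant ✗, unrestricted ✓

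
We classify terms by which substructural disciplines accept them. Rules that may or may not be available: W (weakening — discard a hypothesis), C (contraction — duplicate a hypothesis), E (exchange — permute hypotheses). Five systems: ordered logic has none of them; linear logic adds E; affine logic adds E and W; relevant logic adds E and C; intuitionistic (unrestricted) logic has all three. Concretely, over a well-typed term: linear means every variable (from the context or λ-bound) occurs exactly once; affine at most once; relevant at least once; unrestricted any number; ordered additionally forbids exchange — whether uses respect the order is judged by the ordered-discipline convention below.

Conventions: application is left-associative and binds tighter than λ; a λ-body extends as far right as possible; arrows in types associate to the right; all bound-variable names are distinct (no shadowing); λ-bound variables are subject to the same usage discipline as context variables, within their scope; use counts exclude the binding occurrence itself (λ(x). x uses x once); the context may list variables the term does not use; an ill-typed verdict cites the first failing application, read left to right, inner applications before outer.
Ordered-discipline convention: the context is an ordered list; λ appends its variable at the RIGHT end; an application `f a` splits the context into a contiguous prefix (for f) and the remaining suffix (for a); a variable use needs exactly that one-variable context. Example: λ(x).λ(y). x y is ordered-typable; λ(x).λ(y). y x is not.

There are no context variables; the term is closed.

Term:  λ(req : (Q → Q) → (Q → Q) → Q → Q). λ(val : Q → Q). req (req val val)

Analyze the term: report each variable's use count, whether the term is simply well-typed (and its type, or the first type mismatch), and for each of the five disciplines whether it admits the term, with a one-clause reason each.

use counts: req (λ-bound)=2, val (λ-bound)=2
left-to-right use order: req, req, val, val
typing: well-typed — term : ((Q → Q) → (Q → Q) → Q → Q) → (Q → Q) → (Q → Q) → Q → Q
ordered: ✗ — uses contraction: req ×2, val ×2
linear: ✗ — uses contraction: req ×2, val ×2
affine: ✗ — uses contraction: req ×2, val ×2
relevant: ✓ — at least one use each (req, val)
unrestricted: ✓ — well-typed at ((Q → Q) → (Q → Q) → Q → Q) → (Q → Q) → (Q → Q) → Q → Q; no restrictions here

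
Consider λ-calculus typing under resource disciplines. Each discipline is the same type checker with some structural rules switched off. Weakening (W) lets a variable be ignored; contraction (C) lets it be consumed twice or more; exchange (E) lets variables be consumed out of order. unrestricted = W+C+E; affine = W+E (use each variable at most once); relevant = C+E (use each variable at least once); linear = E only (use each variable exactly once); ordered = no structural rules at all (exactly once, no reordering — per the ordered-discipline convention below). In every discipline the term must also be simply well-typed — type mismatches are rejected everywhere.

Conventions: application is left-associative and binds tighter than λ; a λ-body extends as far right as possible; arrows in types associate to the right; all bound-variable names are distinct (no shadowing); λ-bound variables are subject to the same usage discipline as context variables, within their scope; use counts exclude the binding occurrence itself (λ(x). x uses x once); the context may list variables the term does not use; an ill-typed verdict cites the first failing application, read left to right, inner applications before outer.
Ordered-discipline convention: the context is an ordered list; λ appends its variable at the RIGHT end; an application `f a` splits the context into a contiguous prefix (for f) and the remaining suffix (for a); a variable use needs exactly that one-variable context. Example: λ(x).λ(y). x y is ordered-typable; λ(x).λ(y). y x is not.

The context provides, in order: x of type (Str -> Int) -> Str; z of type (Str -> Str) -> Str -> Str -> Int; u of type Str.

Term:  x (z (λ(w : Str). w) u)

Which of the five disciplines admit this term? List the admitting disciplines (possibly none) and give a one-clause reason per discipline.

accepted by: ordered, linear, affine, relevant, unrestricted
variable uses: x=1, z=1, u=1, w (bound)=1
order of uses: x, z, w, u
typing: ✓ — Str
ordered: ✓ — x, z, u, w once each; derivable with no W/C/E
linear: ✓ — exactly-once usage across x, z, u, w
affine: ✓ — none of x, z, u, w used more than once
relevant: ✓ — x, z, u, w: all used, weakening unneeded
unrestricted: ✓ — well-typed at Str; no restrictions here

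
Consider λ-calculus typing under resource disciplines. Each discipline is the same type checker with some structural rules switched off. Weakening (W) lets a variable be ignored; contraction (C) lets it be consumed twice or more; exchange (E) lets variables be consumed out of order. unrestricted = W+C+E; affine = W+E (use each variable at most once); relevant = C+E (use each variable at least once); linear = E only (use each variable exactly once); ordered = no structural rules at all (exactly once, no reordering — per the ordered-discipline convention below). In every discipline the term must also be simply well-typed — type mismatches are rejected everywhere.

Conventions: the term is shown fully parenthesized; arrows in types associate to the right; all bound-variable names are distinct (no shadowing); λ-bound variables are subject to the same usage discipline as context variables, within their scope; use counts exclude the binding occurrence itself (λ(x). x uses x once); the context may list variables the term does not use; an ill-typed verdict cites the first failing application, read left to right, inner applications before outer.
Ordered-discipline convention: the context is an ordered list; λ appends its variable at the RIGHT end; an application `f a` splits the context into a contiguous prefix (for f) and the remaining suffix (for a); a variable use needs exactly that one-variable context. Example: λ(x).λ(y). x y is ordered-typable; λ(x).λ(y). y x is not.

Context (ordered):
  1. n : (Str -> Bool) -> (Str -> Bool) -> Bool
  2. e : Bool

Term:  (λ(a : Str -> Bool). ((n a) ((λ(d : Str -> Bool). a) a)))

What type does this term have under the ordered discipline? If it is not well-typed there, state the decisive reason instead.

not well-typed under ordered — needs contraction — a ×3; e, d left unused
usage: n: 1, e: 0, a (λ-bound): 3, d (λ-bound): 0
left-to-right use order: n, a, a, a
typing: the term checks, with type (Str -> Bool) -> Bool
all disciplines: ordered ✗, linear ✗, affine ✗, relevant ✗, unrestricted ✓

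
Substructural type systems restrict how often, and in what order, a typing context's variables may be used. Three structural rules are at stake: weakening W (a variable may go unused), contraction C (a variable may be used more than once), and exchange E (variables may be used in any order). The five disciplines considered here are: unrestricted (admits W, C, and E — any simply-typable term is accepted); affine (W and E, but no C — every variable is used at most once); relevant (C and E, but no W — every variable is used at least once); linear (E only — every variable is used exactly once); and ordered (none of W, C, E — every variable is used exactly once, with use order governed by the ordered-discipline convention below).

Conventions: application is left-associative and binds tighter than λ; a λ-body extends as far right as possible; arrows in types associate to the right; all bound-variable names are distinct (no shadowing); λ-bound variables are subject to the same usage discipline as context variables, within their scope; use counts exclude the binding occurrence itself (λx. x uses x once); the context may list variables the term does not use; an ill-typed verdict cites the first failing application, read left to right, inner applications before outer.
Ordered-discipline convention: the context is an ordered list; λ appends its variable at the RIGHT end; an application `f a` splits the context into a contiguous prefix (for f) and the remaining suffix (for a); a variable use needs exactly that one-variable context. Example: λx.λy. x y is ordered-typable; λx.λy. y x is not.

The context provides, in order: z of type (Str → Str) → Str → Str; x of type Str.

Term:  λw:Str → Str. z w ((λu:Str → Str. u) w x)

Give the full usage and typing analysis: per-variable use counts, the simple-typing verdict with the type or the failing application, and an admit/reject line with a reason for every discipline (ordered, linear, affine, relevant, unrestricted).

variable uses: z=1; x=1; w (λ-bound)=2; u (λ-bound)=1
left-to-right use order: z, w, u, w, x
typing: the term checks, with type (Str → Str) → Str
ordered ✗ (repeated use of w ×2)
linear ✗ (repeated use of w ×2)
affine ✗ (repeated use of w ×2)
relevant ✓ (every one of z, x, w, u appears)
unrestricted ✓ (simply typable at (Str → Str) → Str; W, C, E all held)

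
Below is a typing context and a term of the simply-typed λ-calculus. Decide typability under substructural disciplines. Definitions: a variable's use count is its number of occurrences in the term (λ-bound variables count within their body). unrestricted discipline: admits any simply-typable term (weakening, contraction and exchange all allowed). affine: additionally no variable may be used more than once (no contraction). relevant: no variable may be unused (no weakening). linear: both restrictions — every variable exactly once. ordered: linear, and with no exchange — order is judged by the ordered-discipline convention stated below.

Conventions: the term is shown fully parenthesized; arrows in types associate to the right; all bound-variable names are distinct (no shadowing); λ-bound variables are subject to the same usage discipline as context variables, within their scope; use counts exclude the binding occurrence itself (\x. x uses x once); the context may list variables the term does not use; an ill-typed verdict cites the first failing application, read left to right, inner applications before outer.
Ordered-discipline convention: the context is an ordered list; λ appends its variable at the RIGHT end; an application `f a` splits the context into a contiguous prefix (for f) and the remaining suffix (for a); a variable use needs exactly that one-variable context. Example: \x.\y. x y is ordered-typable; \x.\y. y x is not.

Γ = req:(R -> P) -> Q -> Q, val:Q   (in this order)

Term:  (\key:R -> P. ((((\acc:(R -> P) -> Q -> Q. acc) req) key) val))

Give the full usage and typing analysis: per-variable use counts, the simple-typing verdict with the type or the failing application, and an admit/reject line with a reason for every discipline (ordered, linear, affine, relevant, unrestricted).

counts: req: 1×; val: 1×; key (bound): 1×; acc (bound): 1×
use order (left to right): acc, req, key, val
typing: well-typed — term : (R -> P) -> Q
ordered: ✗ — use order acc, req, key, val needs exchange
linear: ✓ — req, val, key, acc: one use apiece
affine: ✓ — none of req, val, key, acc used more than once
relevant: ✓ — none of req, val, key, acc goes unused
unrestricted: ✓ — typability at (R -> P) -> Q is all that's needed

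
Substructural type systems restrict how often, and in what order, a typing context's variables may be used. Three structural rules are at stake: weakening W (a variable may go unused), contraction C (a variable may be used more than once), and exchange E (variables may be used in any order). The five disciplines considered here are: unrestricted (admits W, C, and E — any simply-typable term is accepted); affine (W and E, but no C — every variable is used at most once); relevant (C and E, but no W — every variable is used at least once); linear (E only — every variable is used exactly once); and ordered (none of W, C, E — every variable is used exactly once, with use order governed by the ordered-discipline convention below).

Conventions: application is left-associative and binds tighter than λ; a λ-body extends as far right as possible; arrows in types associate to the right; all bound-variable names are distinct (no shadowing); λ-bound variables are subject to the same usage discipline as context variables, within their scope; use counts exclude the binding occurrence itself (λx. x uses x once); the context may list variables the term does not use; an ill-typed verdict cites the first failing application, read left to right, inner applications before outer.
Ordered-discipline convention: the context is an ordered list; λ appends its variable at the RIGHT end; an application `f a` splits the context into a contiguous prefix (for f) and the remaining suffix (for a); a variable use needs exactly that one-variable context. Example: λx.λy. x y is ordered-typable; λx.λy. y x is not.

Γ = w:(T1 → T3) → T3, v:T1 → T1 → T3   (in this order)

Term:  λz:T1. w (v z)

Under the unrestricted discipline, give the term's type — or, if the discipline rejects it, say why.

term : T1 → T3
usage: w: 1; v: 1; z (bound): 1
uses in reading order: w, v, z
typing: the term checks, with type T1 → T3
per-discipline verdicts: ordered ✓ · linear ✓ · affine ✓ · relevant ✓ · unrestricted ✓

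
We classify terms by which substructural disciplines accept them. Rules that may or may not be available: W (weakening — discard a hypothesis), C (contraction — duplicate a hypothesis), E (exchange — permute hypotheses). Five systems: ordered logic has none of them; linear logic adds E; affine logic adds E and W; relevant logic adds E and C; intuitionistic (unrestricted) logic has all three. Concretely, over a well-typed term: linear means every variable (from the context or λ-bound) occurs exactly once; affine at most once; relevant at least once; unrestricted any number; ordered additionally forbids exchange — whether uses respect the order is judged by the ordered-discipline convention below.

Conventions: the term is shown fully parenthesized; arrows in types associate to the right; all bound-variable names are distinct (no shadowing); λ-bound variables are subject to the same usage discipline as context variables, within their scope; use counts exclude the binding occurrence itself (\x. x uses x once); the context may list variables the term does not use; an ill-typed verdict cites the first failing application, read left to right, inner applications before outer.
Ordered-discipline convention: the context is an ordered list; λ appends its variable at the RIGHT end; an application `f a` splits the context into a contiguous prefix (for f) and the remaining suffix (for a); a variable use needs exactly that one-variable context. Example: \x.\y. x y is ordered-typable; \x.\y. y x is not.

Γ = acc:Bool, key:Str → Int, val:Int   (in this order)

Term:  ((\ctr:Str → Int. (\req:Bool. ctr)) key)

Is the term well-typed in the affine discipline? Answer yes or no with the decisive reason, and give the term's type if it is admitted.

yes — none of acc, key, val, ctr, req used more than once; term : Bool → Str → Int
counts: acc=0; key=1; val=0; ctr (bound)=1; req (bound)=0
use order (left to right): ctr, key
typing: the term checks, with type Bool → Str → Int
all disciplines: ordered ✗ | linear ✗ | affine ✓ | relevant ✗ | unrestricted ✓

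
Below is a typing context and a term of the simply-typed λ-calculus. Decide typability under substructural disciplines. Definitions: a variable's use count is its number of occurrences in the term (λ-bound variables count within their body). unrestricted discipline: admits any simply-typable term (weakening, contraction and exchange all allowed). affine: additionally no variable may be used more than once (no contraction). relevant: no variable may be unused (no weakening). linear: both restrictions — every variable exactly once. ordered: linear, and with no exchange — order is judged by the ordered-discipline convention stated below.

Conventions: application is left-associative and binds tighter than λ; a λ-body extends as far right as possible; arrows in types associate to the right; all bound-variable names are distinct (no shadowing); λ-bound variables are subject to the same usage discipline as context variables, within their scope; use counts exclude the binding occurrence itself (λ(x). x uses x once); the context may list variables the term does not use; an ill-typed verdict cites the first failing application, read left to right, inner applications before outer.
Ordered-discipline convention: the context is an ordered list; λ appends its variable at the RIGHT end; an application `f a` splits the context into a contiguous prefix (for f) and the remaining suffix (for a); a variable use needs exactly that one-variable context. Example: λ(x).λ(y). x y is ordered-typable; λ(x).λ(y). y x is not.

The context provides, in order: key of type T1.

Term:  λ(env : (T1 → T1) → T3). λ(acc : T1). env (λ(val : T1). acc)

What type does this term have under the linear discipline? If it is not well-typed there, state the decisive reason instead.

not well-typed under linear — unused: key, val — weakening required
variable uses: key ×0, env [bound] ×1, acc [bound] ×1, val [bound] ×0
use order (left to right): env, acc
typing: ✓ — ((T1 → T1) → T3) → T1 → T3
across the five disciplines: ordered ✗; linear ✗; affine ✓; relevant ✗; unrestricted ✓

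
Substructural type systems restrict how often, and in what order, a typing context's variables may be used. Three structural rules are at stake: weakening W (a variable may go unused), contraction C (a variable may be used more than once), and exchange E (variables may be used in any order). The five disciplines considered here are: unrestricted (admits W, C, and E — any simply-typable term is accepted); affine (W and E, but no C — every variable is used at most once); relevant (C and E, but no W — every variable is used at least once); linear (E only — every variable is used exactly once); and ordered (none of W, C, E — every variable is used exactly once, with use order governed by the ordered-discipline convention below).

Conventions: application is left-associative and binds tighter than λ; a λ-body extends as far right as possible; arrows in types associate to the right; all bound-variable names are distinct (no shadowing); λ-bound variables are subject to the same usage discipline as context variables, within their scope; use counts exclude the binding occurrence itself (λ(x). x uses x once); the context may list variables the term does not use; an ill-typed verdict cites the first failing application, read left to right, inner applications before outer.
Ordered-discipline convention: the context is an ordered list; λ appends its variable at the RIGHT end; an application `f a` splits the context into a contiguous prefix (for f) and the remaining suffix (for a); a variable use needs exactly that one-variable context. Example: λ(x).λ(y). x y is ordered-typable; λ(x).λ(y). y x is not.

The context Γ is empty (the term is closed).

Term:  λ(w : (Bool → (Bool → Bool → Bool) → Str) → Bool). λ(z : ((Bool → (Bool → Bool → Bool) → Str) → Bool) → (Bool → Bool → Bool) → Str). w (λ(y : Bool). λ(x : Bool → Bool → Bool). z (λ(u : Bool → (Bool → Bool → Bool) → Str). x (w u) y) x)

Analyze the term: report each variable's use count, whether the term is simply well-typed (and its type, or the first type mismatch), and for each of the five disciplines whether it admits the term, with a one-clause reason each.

usage: w (λ-bound): 2×; z (λ-bound): 1×; y (λ-bound): 1×; x (λ-bound): 2×; u (λ-bound): 1×
use order (left to right): w, z, x, w, u, y, x
typing: well-typed at ((Bool → (Bool → Bool → Bool) → Str) → Bool) → (((Bool → (Bool → Bool → Bool) → Str) → Bool) → (Bool → Bool → Bool) → Str) → Bool
ordered: ✗, w ×2, x ×2 used more than once (contraction)
linear: ✗, w ×2, x ×2 used more than once (contraction)
affine: ✗, w ×2, x ×2 used more than once (contraction)
relevant: ✓, at least one use each (w, z, y, x, u)
unrestricted: ✓, simply typable at ((Bool → (Bool → Bool → Bool) → Str) → Bool) → (((Bool → (Bool → Bool → Bool) → Str) → Bool) → (Bool → Bool → Bool) → Str) → Bool; W, C, E all held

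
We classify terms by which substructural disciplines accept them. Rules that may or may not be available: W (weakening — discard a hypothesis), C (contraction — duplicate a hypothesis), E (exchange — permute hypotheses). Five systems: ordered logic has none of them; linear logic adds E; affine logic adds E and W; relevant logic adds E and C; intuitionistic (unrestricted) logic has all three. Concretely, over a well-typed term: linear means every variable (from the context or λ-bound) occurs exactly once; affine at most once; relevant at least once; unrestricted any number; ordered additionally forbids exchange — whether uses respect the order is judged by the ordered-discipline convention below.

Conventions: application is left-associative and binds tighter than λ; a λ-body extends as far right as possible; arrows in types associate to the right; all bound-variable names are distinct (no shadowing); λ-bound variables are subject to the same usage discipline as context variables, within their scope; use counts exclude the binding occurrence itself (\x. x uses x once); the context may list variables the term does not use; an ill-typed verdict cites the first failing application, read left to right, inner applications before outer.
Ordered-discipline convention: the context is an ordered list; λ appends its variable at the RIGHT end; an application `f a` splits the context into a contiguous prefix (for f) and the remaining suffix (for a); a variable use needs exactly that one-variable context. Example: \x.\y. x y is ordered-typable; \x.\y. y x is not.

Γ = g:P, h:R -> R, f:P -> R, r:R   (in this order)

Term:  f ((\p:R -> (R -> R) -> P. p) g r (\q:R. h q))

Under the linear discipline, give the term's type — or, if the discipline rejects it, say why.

not well-typed under linear — the type mismatch rejects it
use counts: g=1; h=1; f=1; r=1; p (λ-bound)=1; q (λ-bound)=1
left-to-right use order: f, p, g, r, h, q
typing: ill-typed: argument of type P where R -> (R -> R) -> P is required
per-discipline verdicts: ordered ✗; linear ✗; affine ✗; relevant ✗; unrestricted ✗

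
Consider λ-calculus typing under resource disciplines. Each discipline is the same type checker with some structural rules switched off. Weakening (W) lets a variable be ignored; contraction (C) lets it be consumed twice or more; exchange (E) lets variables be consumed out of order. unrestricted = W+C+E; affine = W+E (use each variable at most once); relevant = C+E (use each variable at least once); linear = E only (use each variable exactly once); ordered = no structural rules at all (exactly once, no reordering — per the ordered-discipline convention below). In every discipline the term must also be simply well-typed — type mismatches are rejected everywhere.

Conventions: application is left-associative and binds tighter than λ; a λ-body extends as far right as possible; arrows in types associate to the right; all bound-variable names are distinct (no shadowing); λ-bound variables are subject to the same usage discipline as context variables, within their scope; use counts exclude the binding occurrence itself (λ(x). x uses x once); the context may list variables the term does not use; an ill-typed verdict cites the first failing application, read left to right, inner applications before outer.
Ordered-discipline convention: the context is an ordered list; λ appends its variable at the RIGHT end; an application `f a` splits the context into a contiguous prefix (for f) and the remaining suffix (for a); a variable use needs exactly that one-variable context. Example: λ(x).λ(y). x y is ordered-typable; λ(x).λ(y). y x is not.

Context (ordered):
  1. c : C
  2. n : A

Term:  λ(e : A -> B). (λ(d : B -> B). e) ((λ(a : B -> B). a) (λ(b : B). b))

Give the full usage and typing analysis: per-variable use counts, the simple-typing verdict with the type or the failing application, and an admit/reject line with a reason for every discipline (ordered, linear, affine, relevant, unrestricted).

counts: c=0, n=0, e (λ-bound)=1, d (λ-bound)=0, a (λ-bound)=1, b (λ-bound)=1
use order (left to right): e, a, b
typing: well-typed — term : (A -> B) -> A -> B
ordered: ✗, unused: c, n, d — weakening required
linear: ✗, unused: c, n, d — weakening required
affine: ✓, no duplicate uses among c, n, e, d, a, b
relevant: ✗, unused: c, n, d — weakening required
unrestricted: ✓, well-typed at (A -> B) -> A -> B; no restrictions here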